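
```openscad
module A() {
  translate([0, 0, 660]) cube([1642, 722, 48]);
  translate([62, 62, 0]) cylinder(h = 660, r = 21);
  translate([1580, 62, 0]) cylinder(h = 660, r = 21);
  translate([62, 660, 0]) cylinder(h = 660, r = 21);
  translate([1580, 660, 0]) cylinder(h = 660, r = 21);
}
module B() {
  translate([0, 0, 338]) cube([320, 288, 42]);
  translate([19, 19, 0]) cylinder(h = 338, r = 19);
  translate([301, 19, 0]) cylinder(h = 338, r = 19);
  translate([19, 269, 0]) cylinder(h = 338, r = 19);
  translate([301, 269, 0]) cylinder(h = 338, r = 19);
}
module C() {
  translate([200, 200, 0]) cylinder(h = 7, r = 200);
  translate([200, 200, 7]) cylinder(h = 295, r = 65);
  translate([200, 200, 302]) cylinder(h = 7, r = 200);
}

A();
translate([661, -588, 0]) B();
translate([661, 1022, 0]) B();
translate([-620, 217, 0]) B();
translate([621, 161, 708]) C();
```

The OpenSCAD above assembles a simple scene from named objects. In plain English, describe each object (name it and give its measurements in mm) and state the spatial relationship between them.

A is a table: top 1642 mm (x) × 722 mm (y), 48 mm thick, upper face at z = 708 mm, on four round legs of 42 mm diameter, each leg's bounding box inset 41 mm from the nearest pair of top edges, running from z = 0 to the bottom of the top.

B is a four-legged stool. The seat is 320×288 mm, 42 mm thick, top at z = 380 mm. It stands on four round legs, each 38 mm in diameter, from z = 0 to the seat underside, each leg's axis is inset half a diameter from the nearest pair of seat edges (so the leg's bounding box is flush with the corner).

C is a spool: two coaxial disc flanges of radius 200 mm and thickness 7 mm, joined by a core cylinder of radius 65 mm and height 295 mm. The lower flange rests on z = 0 and the three cylinders share a vertical axis.

Three stools sit around the table at the −y, +y, −x sides. The spool is on top of the table, centred.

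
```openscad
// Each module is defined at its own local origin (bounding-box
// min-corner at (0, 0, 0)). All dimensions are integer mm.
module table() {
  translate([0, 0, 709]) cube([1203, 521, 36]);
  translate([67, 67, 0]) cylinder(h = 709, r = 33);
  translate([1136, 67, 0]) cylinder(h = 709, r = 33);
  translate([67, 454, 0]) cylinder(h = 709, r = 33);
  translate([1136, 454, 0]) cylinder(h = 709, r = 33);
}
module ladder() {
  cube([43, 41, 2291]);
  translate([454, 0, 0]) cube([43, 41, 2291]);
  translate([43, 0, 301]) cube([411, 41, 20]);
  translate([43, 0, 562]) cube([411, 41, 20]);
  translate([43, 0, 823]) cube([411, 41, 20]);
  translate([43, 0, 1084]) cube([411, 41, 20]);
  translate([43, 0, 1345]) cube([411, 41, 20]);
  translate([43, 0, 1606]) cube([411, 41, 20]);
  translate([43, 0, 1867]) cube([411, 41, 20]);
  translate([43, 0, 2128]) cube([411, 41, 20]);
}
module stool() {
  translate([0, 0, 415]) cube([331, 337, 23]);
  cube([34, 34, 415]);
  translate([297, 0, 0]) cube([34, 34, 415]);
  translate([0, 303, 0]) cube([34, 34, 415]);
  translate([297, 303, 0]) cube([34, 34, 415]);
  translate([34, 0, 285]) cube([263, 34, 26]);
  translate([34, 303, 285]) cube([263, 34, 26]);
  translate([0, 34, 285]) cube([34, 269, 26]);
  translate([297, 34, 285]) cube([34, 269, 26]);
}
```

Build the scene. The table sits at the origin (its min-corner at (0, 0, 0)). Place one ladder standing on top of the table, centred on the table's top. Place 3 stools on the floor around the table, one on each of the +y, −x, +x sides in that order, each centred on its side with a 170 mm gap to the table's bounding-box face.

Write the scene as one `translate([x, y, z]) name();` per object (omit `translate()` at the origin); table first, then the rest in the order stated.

table();
translate([353, 240, 745]) ladder();
translate([436, 691, 0]) stool();
translate([-501, 92, 0]) stool();
translate([1373, 92, 0]) stool();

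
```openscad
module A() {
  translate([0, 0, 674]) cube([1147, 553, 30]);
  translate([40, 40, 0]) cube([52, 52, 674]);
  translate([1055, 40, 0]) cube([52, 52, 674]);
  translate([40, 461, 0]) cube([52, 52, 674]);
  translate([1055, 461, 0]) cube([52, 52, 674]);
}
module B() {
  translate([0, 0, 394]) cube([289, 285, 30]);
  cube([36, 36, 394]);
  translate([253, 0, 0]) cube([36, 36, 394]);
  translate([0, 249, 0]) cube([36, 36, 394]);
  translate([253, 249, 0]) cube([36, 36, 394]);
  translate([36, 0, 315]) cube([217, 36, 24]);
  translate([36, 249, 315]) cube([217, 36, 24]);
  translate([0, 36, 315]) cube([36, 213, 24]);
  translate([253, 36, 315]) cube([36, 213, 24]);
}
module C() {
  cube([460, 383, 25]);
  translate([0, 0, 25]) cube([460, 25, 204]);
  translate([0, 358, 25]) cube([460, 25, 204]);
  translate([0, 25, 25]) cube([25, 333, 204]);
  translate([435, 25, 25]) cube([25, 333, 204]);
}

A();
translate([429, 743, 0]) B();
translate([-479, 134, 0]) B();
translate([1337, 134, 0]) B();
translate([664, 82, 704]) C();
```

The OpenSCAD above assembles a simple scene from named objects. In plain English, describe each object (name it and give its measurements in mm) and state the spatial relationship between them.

A is a table: top 1147 mm (x) × 553 mm (y), 30 mm thick, upper face at z = 704 mm, on four 52×52 mm square legs, each inset 40 mm from the nearest pair of top edges, running from z = 0 to the bottom of the top.

B is a four-legged stool. The seat is a 289×285×30 mm slab whose top surface is at z = 424 mm; four square legs, each 36×36 mm in cross-section, run from the floor (z = 0) to the underside of the seat, each flush with a corner of the seat. Four stretchers, 36 mm wide and 24 mm tall, connect adjacent legs with their undersides at z = 315 mm, each running between the inner faces of the legs it joins and aligned with the legs' outer faces on the other axis.

C is an open-topped rectangular box: outside dimensions 460×383×229 mm, with a uniform wall and base thickness of 25 mm. The base is a full 460×383 slab on the floor; four walls sit on top of the base. The front and back walls (the −y and +y sides) span the full width; the two side walls fit between them.

Three stools sit around the table at the +y, −x, +x sides. The open box is on top of the table.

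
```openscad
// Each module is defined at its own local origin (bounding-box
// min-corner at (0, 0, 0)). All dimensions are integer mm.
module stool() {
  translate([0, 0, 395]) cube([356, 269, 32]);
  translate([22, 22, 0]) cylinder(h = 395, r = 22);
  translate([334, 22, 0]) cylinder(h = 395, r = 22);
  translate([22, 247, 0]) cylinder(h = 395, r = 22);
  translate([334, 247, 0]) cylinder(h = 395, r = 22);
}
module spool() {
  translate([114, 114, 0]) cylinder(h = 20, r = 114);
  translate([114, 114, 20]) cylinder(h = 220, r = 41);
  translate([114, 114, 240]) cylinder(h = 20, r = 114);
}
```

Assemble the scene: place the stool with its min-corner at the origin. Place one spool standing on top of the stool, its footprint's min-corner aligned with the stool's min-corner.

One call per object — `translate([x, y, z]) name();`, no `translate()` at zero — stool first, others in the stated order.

stool();
translate([0, 0, 427]) spool();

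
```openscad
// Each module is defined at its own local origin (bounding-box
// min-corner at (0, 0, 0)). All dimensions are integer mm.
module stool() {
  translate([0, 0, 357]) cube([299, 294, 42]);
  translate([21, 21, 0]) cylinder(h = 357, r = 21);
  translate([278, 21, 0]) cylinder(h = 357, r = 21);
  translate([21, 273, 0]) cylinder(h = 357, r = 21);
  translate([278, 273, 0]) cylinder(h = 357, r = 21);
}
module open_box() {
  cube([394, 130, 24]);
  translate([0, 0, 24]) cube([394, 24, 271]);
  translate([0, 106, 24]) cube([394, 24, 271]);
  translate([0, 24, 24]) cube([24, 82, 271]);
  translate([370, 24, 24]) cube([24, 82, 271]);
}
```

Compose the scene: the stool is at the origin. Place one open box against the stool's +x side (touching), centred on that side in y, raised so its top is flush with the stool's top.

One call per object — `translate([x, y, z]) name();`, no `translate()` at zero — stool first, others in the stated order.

stool();
translate([299, 82, 104]) open_box();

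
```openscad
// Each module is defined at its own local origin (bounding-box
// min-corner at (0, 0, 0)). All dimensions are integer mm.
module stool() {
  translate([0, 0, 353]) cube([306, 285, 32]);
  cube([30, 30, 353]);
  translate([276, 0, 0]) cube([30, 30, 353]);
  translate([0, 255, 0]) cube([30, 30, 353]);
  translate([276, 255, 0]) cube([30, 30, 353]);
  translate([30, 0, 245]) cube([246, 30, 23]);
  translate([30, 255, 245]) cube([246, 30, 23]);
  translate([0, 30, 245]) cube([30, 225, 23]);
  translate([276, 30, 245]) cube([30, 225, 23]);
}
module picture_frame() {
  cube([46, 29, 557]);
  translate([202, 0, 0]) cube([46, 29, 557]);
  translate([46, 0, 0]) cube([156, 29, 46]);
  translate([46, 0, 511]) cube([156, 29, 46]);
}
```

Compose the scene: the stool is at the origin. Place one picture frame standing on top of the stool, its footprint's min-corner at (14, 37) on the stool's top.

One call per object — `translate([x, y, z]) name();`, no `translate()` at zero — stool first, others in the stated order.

stool();
translate([14, 37, 385]) picture_frame();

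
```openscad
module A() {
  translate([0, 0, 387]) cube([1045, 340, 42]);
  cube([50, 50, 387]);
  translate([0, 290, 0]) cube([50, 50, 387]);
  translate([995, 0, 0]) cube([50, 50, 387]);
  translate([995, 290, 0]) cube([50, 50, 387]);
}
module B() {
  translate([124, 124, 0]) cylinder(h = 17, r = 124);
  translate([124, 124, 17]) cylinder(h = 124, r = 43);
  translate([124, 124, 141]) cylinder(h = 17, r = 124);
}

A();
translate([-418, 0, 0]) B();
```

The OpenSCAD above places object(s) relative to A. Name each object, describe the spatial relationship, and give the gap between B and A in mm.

The spool's nearest face is 170 mm from the bench's −x face.

A is a bench. B is a spool. The spool is on the floor beside the bench on its −x side. The gap between the spool and the bench is 170 mm.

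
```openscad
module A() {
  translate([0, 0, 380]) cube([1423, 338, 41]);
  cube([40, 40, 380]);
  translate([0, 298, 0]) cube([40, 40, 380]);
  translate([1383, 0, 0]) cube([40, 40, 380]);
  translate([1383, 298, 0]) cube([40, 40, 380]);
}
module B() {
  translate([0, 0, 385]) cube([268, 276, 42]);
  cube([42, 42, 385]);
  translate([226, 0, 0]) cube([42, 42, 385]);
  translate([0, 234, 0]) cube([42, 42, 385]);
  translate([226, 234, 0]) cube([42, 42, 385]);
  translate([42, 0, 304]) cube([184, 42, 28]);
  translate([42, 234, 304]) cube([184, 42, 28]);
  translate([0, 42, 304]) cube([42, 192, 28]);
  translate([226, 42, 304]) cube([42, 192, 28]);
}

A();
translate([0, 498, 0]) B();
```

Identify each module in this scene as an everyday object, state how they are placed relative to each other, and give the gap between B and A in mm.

A is a bench. B is a stool. The stool is on the floor beside the bench on its +y side. The gap between the stool and the bench is 160 mm.

The stool's nearest face is 160 mm from the bench's +y face.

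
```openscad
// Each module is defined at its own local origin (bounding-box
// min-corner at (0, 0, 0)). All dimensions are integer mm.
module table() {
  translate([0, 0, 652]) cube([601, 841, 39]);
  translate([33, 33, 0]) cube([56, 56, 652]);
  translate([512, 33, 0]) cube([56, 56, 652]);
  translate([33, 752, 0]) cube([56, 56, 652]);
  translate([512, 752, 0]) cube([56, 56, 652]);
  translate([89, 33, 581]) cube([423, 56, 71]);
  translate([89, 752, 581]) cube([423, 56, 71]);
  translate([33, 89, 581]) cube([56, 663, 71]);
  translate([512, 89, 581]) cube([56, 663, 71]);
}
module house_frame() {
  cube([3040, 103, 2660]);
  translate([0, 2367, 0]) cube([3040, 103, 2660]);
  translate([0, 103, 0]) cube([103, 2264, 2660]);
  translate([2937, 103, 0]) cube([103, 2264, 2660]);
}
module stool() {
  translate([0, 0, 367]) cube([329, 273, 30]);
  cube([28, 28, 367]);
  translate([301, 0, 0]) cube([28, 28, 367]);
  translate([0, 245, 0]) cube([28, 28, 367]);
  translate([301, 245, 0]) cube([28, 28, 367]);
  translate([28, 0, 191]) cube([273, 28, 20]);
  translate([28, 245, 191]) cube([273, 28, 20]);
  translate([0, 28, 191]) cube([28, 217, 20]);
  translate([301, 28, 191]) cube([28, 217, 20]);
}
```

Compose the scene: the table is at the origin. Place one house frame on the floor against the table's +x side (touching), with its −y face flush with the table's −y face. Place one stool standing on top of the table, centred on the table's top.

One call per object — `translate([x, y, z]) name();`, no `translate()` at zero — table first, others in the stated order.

table();
translate([601, 0, 0]) house_frame();
translate([136, 284, 691]) stool();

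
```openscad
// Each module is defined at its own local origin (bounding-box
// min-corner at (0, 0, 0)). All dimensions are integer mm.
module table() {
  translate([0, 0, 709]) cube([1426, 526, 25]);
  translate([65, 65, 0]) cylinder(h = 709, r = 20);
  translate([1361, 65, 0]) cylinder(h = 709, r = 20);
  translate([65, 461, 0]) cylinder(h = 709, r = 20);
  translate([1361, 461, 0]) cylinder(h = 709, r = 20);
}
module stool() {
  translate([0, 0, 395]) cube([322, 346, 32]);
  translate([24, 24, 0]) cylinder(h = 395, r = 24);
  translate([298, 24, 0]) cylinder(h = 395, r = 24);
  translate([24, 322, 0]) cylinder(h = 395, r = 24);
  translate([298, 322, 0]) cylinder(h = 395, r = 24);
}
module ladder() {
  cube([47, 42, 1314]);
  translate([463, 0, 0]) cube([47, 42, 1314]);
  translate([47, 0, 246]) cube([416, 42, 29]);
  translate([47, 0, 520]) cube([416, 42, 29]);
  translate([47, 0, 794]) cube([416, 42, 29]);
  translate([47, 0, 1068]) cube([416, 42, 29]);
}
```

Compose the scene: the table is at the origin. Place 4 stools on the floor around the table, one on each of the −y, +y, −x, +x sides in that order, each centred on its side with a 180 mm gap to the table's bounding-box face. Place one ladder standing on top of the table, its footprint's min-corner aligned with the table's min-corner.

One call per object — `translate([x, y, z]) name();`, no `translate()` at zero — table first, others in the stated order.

table();
translate([552, -526, 0]) stool();
translate([552, 706, 0]) stool();
translate([-502, 90, 0]) stool();
translate([1606, 90, 0]) stool();
translate([0, 0, 734]) ladder();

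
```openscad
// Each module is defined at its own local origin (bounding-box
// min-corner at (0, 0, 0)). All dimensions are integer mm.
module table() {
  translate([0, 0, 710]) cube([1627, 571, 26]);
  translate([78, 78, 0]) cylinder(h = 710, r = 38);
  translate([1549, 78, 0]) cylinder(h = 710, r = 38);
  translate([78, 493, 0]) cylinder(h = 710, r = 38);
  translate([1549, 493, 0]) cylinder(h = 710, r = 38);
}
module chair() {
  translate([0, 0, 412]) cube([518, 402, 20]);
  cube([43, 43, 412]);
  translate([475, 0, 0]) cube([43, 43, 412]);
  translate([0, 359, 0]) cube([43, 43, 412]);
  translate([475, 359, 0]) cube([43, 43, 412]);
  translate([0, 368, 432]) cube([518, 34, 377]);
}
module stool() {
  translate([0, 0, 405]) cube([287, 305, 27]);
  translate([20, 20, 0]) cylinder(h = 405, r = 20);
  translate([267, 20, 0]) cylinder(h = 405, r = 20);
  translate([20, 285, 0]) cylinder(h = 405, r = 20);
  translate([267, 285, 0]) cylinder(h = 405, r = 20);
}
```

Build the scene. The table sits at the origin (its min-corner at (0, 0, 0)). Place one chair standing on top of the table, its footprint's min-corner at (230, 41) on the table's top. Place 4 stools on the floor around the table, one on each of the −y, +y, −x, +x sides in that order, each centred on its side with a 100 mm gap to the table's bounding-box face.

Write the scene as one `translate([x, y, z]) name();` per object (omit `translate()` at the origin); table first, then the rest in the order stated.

table();
translate([230, 41, 736]) chair();
translate([670, -405, 0]) stool();
translate([670, 671, 0]) stool();
translate([-387, 133, 0]) stool();
translate([1727, 133, 0]) stool();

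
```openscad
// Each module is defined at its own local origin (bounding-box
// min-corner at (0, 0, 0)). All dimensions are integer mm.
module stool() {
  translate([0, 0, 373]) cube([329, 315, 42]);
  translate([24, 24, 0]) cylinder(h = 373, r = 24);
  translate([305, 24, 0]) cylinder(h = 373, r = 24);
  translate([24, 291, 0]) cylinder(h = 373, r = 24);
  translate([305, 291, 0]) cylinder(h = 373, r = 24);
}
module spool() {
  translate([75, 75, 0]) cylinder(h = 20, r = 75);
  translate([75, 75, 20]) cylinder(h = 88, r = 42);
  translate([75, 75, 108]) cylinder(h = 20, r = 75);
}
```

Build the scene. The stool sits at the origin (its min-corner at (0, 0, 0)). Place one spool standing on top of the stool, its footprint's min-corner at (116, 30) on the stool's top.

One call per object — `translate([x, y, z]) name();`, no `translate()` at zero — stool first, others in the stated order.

stool();
translate([116, 30, 415]) spool();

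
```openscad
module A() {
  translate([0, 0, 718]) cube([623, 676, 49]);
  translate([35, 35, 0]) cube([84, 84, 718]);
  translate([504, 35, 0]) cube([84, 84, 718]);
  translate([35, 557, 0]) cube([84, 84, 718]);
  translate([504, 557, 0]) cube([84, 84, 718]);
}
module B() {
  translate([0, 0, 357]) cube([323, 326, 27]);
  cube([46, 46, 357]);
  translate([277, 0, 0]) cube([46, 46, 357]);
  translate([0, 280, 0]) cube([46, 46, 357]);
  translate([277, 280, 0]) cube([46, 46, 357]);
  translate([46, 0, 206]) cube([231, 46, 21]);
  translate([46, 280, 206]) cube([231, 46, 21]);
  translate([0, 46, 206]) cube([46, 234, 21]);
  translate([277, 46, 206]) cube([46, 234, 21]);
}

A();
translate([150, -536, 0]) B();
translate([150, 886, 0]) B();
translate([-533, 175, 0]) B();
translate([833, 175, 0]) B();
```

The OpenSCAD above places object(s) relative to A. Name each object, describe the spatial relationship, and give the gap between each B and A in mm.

A is a table. B is a stool. Four stools sit around the table at the −y, +y, −x, +x sides. The gap between each stool and the table is 210 mm.

Each stool's nearest face is 210 mm from the table's bounding box.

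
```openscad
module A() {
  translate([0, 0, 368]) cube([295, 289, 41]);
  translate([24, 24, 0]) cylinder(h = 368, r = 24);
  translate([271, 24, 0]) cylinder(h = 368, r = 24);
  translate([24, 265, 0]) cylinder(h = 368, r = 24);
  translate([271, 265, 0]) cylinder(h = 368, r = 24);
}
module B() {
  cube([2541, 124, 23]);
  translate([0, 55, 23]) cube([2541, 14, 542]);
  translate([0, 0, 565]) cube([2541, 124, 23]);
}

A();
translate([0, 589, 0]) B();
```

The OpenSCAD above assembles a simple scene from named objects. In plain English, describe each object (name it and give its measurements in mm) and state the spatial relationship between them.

A is a four-legged stool. The seat is 295×289 mm, 41 mm thick, top at z = 409 mm. It stands on four round legs, each 48 mm in diameter, from z = 0 to the seat underside, each leg's axis is inset half a diameter from the nearest pair of seat edges (so the leg's bounding box is flush with the corner).

B is an I-beam lying along x, 2541 mm long. Overall section height 588 mm. Two flanges 124 mm wide (y) and 23 mm thick, one on the floor and one at the top; a web 14 mm thick runs between them, centred on the flange width.

The I-beam is on the floor beside the stool on its +y side.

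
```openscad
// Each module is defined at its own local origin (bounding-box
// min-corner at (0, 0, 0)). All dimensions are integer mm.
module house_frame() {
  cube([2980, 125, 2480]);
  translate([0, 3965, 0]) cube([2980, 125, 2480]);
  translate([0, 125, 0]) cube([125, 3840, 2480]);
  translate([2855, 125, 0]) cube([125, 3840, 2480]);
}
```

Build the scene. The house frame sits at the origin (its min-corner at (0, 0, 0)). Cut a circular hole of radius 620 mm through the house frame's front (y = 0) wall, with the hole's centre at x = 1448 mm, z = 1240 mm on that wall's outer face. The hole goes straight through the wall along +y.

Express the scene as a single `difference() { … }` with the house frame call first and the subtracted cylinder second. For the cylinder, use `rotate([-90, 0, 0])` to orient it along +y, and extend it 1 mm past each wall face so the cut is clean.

difference() {
  house_frame();
  translate([1448, -1, 1240]) rotate([-90, 0, 0]) cylinder(h = 127, r = 620);
}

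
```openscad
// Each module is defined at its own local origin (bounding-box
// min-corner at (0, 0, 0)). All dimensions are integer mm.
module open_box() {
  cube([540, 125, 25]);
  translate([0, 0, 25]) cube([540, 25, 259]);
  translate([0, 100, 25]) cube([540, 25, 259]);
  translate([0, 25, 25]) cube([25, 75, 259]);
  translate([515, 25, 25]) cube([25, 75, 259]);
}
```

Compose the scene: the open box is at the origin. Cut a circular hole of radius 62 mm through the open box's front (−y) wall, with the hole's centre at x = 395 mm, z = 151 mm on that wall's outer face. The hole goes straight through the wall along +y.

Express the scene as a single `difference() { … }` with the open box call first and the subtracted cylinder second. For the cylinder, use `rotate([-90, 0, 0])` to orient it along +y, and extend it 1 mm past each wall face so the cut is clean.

difference() {
  open_box();
  translate([395, -1, 151]) rotate([-90, 0, 0]) cylinder(h = 27, r = 62);
}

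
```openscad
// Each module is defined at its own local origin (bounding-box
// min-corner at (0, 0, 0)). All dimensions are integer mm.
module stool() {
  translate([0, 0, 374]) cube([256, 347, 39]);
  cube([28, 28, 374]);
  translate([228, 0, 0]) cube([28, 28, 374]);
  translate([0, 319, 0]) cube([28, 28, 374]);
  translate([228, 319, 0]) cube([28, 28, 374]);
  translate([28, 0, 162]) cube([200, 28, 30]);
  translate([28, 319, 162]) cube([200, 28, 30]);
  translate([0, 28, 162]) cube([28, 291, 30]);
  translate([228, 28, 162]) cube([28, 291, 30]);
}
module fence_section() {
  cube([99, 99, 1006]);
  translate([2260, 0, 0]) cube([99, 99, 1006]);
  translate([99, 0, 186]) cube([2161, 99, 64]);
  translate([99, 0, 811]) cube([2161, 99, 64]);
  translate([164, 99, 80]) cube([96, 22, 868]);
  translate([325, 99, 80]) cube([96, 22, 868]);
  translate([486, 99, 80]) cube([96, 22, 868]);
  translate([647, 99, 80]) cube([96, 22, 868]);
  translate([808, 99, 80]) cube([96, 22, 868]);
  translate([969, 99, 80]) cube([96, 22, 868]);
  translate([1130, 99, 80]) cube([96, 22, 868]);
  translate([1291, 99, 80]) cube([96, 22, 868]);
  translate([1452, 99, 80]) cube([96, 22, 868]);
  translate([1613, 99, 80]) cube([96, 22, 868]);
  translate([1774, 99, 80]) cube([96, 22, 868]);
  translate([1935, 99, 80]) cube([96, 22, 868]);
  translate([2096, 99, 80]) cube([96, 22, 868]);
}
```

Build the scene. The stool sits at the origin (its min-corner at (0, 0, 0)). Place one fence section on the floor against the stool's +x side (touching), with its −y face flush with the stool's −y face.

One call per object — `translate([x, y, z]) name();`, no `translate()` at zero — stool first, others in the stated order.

stool();
translate([256, 0, 0]) fence_section();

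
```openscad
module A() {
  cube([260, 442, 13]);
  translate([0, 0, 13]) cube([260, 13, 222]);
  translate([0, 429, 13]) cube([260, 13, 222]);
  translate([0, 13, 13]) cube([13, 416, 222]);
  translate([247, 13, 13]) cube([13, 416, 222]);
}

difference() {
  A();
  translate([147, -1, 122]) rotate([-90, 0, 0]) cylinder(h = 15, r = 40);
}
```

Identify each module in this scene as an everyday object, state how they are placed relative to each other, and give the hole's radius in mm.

The subtracted cylinder has r = 40 mm.

A is an open box. The open box has a circular hole through its front wall. The hole's radius is 40 mm.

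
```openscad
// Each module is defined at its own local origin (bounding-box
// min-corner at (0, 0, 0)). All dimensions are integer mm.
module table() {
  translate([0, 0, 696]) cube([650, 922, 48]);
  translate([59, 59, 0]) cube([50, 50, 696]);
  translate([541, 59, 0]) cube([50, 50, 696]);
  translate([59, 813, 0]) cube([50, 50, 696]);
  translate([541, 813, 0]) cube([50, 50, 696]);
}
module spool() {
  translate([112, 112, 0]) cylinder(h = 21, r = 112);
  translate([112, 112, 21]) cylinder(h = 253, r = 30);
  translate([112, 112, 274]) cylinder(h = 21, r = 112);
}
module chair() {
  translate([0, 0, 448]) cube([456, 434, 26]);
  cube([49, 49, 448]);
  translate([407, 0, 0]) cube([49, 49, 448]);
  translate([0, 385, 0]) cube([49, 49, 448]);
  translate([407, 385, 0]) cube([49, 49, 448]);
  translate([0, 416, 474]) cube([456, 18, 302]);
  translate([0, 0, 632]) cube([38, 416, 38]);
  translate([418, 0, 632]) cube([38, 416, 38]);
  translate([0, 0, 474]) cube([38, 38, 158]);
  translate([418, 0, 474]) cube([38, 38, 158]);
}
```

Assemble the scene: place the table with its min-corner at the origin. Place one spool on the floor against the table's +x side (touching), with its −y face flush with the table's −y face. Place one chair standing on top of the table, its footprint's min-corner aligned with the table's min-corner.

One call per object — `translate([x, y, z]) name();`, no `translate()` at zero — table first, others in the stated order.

table();
translate([650, 0, 0]) spool();
translate([0, 0, 744]) chair();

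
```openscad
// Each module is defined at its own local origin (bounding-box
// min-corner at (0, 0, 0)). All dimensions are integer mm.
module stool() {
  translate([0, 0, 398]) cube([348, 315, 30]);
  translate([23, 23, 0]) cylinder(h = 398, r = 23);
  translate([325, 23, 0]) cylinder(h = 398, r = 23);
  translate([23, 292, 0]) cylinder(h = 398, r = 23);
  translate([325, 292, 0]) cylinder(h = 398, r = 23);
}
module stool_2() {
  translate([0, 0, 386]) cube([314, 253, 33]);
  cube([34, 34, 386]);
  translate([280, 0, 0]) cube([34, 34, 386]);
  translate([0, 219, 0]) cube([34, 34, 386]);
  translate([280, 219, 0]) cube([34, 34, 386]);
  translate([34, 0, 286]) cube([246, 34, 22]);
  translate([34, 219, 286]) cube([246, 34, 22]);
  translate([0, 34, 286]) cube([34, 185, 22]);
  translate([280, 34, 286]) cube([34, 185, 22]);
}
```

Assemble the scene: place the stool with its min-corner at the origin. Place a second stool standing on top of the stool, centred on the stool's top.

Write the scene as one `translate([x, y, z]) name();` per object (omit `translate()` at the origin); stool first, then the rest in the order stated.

stool();
translate([17, 31, 428]) stool_2();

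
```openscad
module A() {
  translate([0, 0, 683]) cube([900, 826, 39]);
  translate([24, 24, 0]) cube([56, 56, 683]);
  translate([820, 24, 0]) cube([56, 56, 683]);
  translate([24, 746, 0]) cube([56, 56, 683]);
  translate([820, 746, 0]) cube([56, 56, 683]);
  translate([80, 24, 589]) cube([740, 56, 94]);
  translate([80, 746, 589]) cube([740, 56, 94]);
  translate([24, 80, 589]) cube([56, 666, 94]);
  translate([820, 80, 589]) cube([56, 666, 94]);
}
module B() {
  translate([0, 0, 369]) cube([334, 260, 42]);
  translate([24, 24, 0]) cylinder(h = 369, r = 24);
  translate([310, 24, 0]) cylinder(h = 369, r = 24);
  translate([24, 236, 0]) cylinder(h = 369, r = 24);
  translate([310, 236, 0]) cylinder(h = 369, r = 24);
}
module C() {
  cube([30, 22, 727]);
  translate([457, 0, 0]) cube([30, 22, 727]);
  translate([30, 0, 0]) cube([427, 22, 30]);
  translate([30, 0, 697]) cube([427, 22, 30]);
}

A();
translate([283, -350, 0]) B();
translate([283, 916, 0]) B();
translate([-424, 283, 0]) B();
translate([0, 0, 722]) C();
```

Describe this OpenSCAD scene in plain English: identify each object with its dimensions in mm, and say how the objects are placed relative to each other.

A is a rectangular dining table. The top is 900×826×39 mm with its upper surface at z = 722 mm. It stands on four 56×56 mm square legs, each inset 24 mm from the nearest pair of top edges, running from the floor to the underside of the top. Four apron rails, 56 mm thick and 94 mm tall, run between adjacent legs with their top edges flush with the underside of the top and their outer faces flush with the legs' outer faces.

B is a simple wooden stool: a rectangular seat 334 mm (x) by 260 mm (y), 42 mm thick, top face at z = 411 mm, on four round legs, each 48 mm in diameter. The legs rest on z = 0, each leg's axis is inset half a diameter from the nearest pair of seat edges (so the leg's bounding box is flush with the corner).

C is a rectangular picture frame lying in the x–z plane (depth along y). The opening is 427 mm wide (x) by 667 mm tall (z), surrounded by a border 30 mm wide on all four sides. The frame is 22 mm deep and is made of two full-height vertical stiles with two horizontal rails fitted between them.

Three stools sit around the table at the −y, +y, −x sides. The picture frame is on top of the table.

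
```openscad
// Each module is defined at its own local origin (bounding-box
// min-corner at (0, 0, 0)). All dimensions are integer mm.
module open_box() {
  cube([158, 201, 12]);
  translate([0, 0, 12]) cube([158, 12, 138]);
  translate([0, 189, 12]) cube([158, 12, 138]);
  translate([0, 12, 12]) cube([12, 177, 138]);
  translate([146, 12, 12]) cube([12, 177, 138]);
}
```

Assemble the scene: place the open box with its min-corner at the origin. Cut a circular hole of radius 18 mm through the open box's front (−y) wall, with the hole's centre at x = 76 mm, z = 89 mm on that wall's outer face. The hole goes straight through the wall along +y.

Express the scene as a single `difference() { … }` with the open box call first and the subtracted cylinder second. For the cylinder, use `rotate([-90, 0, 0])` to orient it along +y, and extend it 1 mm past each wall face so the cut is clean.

difference() {
  open_box();
  translate([76, -1, 89]) rotate([-90, 0, 0]) cylinder(h = 14, r = 18);
}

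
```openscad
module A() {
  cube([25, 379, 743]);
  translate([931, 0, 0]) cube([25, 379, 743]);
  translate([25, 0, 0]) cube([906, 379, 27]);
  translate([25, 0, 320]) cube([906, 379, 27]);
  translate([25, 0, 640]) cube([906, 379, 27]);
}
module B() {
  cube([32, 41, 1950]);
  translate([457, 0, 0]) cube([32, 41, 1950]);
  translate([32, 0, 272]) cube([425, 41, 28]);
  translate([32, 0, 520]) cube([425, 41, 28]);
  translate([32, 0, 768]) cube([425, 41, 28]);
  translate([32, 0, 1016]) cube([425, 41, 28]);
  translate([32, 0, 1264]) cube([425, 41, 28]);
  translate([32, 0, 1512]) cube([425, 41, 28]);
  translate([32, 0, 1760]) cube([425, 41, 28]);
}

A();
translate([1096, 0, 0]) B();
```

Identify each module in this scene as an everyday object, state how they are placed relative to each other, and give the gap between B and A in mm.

A is a bookshelf. B is a ladder. The ladder is on the floor beside the bookshelf on its +x side. The gap between the ladder and the bookshelf is 140 mm.

The ladder's nearest face is 140 mm from the bookshelf's +x face.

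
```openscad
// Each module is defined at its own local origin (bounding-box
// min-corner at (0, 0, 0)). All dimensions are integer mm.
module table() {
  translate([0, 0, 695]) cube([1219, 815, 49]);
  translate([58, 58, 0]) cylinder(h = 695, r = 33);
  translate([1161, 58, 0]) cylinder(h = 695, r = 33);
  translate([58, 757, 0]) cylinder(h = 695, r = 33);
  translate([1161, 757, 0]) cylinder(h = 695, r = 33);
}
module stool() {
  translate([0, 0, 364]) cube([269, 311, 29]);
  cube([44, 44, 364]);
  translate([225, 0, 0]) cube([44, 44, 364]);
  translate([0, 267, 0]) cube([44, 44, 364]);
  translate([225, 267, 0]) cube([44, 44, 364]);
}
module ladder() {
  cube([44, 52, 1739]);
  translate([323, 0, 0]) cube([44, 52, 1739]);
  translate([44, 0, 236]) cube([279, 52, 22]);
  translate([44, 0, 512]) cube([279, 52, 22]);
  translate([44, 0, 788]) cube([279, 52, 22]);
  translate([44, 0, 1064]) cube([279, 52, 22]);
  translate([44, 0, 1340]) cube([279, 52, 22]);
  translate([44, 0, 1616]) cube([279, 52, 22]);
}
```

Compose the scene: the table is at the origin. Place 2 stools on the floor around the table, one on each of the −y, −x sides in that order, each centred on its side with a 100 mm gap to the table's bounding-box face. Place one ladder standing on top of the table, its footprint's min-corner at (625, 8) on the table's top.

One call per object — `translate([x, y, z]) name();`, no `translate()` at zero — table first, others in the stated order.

table();
translate([475, -411, 0]) stool();
translate([-369, 252, 0]) stool();
translate([625, 8, 744]) ladder();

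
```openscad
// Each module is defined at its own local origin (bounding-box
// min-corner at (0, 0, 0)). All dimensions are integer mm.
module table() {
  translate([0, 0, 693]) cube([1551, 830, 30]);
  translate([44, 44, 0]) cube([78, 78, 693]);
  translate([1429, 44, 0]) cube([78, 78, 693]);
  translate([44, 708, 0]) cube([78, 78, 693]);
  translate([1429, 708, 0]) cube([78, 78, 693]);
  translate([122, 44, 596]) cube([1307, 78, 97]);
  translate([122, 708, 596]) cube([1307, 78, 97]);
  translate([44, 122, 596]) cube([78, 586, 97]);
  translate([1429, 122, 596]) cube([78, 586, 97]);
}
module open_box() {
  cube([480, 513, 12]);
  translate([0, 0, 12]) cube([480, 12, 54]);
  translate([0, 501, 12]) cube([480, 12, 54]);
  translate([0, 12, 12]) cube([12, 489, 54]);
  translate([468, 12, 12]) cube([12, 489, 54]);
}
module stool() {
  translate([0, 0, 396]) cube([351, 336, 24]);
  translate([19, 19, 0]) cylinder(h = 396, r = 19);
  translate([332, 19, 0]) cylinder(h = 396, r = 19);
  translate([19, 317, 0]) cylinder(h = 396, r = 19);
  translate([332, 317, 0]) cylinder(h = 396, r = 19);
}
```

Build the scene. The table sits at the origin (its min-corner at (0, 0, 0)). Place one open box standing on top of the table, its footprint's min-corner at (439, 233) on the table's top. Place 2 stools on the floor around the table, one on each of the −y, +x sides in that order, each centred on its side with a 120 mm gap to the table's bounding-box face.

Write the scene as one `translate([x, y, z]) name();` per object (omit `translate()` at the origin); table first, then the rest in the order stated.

table();
translate([439, 233, 723]) open_box();
translate([600, -456, 0]) stool();
translate([1671, 247, 0]) stool();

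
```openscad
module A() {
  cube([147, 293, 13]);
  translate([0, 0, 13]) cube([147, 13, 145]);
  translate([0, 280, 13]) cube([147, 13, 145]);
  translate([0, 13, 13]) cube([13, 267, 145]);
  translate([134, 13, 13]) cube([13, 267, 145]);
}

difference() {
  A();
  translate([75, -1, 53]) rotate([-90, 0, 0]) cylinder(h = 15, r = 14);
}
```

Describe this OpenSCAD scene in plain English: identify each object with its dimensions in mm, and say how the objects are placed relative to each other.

A is an open storage box with external size 147×293×158 mm and wall thickness 13 mm (the base is also 13 mm thick). The base covers the whole footprint; the four walls stand on the base, with the y-facing walls full-width and the x-facing walls fitting between their inner faces.

The open box has a circular hole of radius 14 mm through its front wall, centred at (x = 75, z = 53).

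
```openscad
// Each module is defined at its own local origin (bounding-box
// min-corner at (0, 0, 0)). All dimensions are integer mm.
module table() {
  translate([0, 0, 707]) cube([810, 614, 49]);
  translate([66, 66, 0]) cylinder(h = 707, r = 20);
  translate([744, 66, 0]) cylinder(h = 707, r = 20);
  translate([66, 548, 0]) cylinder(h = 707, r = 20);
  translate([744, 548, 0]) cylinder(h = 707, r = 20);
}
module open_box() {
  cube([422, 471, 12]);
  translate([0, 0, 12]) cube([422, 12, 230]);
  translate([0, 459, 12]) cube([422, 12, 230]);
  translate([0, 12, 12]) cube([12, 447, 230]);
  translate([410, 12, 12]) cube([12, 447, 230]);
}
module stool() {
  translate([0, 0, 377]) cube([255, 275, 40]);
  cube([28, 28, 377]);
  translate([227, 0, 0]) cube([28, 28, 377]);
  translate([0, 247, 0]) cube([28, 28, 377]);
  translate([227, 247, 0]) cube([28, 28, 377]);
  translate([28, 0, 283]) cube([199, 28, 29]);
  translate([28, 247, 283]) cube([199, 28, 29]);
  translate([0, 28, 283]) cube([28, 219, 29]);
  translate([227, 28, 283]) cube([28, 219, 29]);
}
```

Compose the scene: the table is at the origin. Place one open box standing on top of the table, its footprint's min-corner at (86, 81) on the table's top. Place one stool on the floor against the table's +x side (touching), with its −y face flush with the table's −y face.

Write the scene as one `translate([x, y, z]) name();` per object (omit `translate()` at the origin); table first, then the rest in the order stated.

table();
translate([86, 81, 756]) open_box();
translate([810, 0, 0]) stool();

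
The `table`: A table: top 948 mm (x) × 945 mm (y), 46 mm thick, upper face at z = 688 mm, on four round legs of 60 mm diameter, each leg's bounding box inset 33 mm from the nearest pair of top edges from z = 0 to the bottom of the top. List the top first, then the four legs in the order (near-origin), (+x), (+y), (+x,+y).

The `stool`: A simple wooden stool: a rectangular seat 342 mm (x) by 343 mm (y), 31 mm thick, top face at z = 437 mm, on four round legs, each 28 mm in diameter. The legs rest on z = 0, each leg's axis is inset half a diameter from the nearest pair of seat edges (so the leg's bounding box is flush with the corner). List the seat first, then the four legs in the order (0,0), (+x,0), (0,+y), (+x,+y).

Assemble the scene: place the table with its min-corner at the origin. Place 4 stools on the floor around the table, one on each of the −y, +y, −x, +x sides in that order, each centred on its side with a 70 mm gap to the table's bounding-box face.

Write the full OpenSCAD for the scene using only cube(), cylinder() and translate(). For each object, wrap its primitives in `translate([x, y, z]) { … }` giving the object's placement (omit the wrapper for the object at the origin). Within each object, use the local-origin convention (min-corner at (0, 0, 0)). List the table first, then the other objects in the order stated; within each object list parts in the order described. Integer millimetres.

translate([0, 0, 642]) cube([948, 945, 46]);
translate([63, 63, 0]) cylinder(h = 642, r = 30);
translate([885, 63, 0]) cylinder(h = 642, r = 30);
translate([63, 882, 0]) cylinder(h = 642, r = 30);
translate([885, 882, 0]) cylinder(h = 642, r = 30);
translate([303, -413, 0]) {
  translate([0, 0, 406]) cube([342, 343, 31]);
  translate([14, 14, 0]) cylinder(h = 406, r = 14);
  translate([328, 14, 0]) cylinder(h = 406, r = 14);
  translate([14, 329, 0]) cylinder(h = 406, r = 14);
  translate([328, 329, 0]) cylinder(h = 406, r = 14);
}
translate([303, 1015, 0]) {
  translate([0, 0, 406]) cube([342, 343, 31]);
  translate([14, 14, 0]) cylinder(h = 406, r = 14);
  translate([328, 14, 0]) cylinder(h = 406, r = 14);
  translate([14, 329, 0]) cylinder(h = 406, r = 14);
  translate([328, 329, 0]) cylinder(h = 406, r = 14);
}
translate([-412, 301, 0]) {
  translate([0, 0, 406]) cube([342, 343, 31]);
  translate([14, 14, 0]) cylinder(h = 406, r = 14);
  translate([328, 14, 0]) cylinder(h = 406, r = 14);
  translate([14, 329, 0]) cylinder(h = 406, r = 14);
  translate([328, 329, 0]) cylinder(h = 406, r = 14);
}
translate([1018, 301, 0]) {
  translate([0, 0, 406]) cube([342, 343, 31]);
  translate([14, 14, 0]) cylinder(h = 406, r = 14);
  translate([328, 14, 0]) cylinder(h = 406, r = 14);
  translate([14, 329, 0]) cylinder(h = 406, r = 14);
  translate([328, 329, 0]) cylinder(h = 406, r = 14);
}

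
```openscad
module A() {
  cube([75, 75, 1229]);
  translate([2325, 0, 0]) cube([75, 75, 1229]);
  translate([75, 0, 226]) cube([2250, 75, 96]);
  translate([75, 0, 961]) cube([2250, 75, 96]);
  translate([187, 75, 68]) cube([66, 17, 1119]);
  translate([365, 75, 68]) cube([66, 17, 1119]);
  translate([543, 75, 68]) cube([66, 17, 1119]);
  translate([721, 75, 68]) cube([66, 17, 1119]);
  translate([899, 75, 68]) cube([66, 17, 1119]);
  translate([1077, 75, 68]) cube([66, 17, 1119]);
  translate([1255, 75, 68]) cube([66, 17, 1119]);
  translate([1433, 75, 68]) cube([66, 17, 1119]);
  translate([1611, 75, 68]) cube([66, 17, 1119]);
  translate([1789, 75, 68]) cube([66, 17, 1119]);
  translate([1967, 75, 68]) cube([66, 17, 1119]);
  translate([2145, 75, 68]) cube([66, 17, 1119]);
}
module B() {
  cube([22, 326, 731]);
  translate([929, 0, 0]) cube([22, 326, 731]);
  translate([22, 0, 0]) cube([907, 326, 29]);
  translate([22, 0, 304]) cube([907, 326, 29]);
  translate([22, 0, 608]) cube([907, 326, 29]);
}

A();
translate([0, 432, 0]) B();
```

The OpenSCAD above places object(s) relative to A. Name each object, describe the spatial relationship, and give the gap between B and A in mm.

The bookshelf's nearest face is 340 mm from the fence section's +y face.

A is a fence section. B is a bookshelf. The bookshelf is on the floor beside the fence section on its +y side. The gap between the bookshelf and the fence section is 340 mm.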